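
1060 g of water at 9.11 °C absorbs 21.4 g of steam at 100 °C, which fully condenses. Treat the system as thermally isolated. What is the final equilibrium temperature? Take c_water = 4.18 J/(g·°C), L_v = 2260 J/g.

Let T be the final temperature. ΣQ_i = 0:
latent heat released on condensation: 21.4·2260 = 48364
  condensate cools 100→T: 21.4·4.18·(T − 100) = 89.45(T − 100)
  original water: 4430.8(T − 9.11)
4520.3 T = 48364 + 8945.2 + 40365 = 97674
T ≈ 21.61 °C (< 100 °C, so full condensation is consistent).

T_f ≈ 21.6 °C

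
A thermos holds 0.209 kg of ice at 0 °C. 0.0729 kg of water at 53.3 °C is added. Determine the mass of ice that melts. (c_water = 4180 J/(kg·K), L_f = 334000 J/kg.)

Heat available from the water dropping to 0 °C: 0.0729×4180×53.3 = 16242 J.
To melt every bit of ice: 0.209×334000 = 69806 J.
Since 16242 < 69806 J, not all the ice melts; equilibrium is at 0 °C.
m_melted×334000 = 16242  ⇒  m_melted ≈ 0.04863 kg.

m_melted ≈ 0.0486 kg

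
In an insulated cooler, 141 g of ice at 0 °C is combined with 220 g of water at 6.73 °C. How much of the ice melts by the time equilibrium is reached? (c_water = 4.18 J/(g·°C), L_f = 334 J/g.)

Heat available from the water dropping to 0 °C: 220·4.18·6.73 = 6188.9 J.
To melt every bit of ice: 141·334 = 47094 J.
That's not enough to melt it all — equilibrium is at 0 °C with ice remaining.
m_melt = 6188.9 / L_f = 18.53 g.

m_melted ≈ 18.5 g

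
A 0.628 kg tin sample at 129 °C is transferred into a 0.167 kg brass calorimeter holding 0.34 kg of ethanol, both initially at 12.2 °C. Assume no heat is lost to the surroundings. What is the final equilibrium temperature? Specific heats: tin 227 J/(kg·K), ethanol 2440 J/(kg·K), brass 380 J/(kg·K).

Heat gained plus heat lost sum to zero:
0.628*227*(T − 129) + 0.34*2440*(T − 12.2) + 0.167*380*(T − 12.2) = 0
142.56(T − 129) + 829.6(T − 12.2) + 63.46(T − 12.2) = 0
1035.6 T = 29285
T ≈ 28.28 °C

T_f ≈ 28.3 °C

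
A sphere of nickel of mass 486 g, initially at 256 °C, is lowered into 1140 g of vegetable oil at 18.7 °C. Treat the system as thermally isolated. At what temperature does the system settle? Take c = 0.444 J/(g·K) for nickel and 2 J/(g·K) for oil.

Heat lost by the nickel equals heat gained by the oil:
486·0.444·(256 − T) = 1140·2·(T − 18.7)
215.78(256 − T) = 2280(T − 18.7)
2495.8 T = 97877  ⇒  T ≈ 39.22 °C

T_f ≈ 39.2 °C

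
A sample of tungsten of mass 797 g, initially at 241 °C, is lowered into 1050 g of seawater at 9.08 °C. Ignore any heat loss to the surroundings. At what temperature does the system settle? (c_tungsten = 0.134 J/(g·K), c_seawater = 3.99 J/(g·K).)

T_f = Σ m_i c_i T_i / Σ m_i c_i:
T_f = (106.8×241 + 4189.5×9.08) / (106.8 + 4189.5)
    = 63779 / 4296.3 ≈ 14.85 °C

T_f ≈ 14.8 °C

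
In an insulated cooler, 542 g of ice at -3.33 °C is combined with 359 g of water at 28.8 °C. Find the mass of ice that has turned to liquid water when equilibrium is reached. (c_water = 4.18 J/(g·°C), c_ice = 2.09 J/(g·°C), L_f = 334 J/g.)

Cooling the water to 0 °C releases 359×4.18×28.8 = 43218 J.
Of that, 542×2.09×3.33 = 3772.2 J goes to bring the ice to 0 °C, leaving 39446 J.
Fully melting the ice requires m_ice L_f = 542×334 = 181028 J.
That's not enough to melt it all — equilibrium is at 0 °C with ice remaining.
m_melted×334 = 39446  ⇒  m_melted ≈ 118.1 g.

m_melted ≈ 118 g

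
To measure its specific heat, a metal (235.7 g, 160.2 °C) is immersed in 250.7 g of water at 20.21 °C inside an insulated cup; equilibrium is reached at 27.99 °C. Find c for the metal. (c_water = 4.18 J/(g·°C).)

m_s c (T_s − T_f) = m_water c_water (T_f − T_0):
235.7·c·(160.2 − 27.99) = 250.7·4.18·(27.99 − 20.21)
31162 c = 8152.9  ⇒  c ≈ 0.2616 J/(g·°C)

c ≈ 0.262 J/(g·°C)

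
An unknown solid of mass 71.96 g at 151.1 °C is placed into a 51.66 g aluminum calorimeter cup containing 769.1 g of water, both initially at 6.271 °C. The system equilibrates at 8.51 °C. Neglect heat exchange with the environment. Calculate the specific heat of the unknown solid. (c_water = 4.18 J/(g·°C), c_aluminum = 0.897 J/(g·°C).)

c ≈ 0.712 J/(g·°C)

Conservation of energy gives ΣQ = 0:
71.96·c·(8.51 − 151.1) + 769.1·4.18·(8.51 − 6.271) + 51.66·0.897·(8.51 − 6.271) = 0
-10261 c = -7301.8
c = -7301.8/-10261 ≈ 0.7116 J/(g·°C)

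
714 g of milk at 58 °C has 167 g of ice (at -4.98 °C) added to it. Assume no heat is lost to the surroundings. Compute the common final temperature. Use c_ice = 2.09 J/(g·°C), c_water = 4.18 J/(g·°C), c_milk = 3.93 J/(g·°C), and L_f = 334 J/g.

Let T be the final temperature. ΣQ_i = 0:
ice -4.98→0 °C: 167×2.09×4.98 = 1738.2; melt ice: 167×334 = 55778; warm the meltwater: 698.06 T; milk cools: 714×3.93×(T − 58) = 2806(T − 58)
3504.1 T = 162749 − 57516 = 105233
T ≈ 30.03 °C — above 0 °C, consistent with complete melting.

T_f ≈ 30.0 °C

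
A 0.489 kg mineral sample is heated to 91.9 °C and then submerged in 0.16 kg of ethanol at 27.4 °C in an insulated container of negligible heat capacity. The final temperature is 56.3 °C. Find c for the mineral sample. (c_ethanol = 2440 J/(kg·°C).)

c ≈ 648 J/(kg·°C)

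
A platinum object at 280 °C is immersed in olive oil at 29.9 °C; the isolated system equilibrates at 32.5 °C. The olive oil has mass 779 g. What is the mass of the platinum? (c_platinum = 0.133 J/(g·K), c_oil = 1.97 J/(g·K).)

m ≈ 121 g

Heat lost by the platinum = heat gained by the oil:
m×0.133×(280 − 32.5) = 779×1.97×(32.5 − 29.9)
32.92 m = 3990  ⇒  m ≈ 121.2 g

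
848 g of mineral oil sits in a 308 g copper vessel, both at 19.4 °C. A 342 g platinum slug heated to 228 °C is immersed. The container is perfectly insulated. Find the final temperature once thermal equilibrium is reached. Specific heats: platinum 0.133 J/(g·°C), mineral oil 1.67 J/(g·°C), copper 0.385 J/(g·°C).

T_f ≈ 25.4 °C

Net heat exchanged in the isolated system is zero:
342*0.133*(T − 228) + 848*1.67*(T − 19.4) + 308*0.385*(T − 19.4) = 0
45.49(T − 228) + 1416.2(T − 19.4) + 118.58(T − 19.4) = 0
1580.2 T = 40145
T = 40145/1580.2 ≈ 25.40 °C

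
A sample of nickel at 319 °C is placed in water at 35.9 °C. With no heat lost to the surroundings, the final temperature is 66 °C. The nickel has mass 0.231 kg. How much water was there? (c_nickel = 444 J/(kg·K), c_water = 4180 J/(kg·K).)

m ≈ 0.206 kg

Energy conservation, ΣQ = 0:
0.231×444×(66 − 319) + m×4180×(66 − 35.9) = 0
125818 m = 25949
m = 25949/125818 ≈ 0.2062 kg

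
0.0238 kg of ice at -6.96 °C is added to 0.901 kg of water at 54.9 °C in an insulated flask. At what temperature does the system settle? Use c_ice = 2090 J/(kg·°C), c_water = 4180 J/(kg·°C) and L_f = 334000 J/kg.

Energy conservation, ΣQ = 0:
warm ice to 0 °C: 0.0238·2090·(0 − (-6.96)) = 346.2; latent heat to melt: 0.0238·334000 = 7949.2; meltwater 0→T: 0.0238·4180·T = 99.48 T; water: 3766.2(T − 54.9)
3865.7 T = 206763 − 8295.4 = 198468
T ≈ 51.34 °C (positive, so assuming full melt was valid).

T_f ≈ 51.3 °C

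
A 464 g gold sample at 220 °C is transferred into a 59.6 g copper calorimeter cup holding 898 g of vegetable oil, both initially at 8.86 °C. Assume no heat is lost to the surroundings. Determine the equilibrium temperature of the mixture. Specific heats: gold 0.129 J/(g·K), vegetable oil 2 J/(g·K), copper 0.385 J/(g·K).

T_f ≈ 15.6 °C

Setting the total heat transfer to zero:
464×0.129×(T − 220) + 898×2×(T − 8.86) + 59.6×0.385×(T − 8.86) = 0
59.86(T − 220) + 1796(T − 8.86) + 22.95(T − 8.86) = 0
(59.86 + 1796 + 22.95) T = 59.86×220 + 1796×8.86 + 22.95×8.86
T = 29284 / 1878.8 = 15.6 °C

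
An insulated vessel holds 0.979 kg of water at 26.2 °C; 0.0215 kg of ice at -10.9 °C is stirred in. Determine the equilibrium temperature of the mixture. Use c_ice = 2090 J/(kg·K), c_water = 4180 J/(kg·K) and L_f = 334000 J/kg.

T_f ≈ 23.8 °C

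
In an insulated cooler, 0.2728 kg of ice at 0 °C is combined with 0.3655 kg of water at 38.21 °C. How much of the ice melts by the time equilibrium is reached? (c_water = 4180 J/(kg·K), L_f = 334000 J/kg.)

m_melted ≈ 0.175 kg

Cooling the water to 0 °C releases 0.3655·4180·38.21 = 58377 J.
Fully melting the ice requires m_ice L_f = 0.2728·334000 = 91115 J.
Since 58377 < 91115 J, not all the ice melts; equilibrium is at 0 °C.
Mass melted = 58377/334000 ≈ 0.1748 kg.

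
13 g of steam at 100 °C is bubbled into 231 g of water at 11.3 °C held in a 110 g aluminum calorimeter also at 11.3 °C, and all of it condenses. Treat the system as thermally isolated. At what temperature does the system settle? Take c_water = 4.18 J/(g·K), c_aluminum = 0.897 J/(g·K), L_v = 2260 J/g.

Sum of m c ΔT and latent-heat terms is zero:
steam→water at 100 °C releases m L_v = 13×2260 = 29380
  condensed water 100 °C→T: 54.34(T − 100)
  original water: 965.58(T − 11.3)
  aluminum cup: 110×0.897×(T − 11.3) = 98.67(T − 11.3)
1118.6 T = 29380 + 5434 + 12026 = 46840
T ≈ 41.87 °C, under the boiling point, so the assumption holds.

T_f ≈ 41.9 °C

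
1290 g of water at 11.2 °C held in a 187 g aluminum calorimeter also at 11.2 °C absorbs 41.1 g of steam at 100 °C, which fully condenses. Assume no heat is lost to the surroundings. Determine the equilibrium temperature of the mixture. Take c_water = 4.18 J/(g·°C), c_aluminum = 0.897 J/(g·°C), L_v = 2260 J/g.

Energy conservation, ΣQ = 0:
condense steam: −41.1×2260 = −92886; condensate cools 100→T: 41.1×4.18×(T − 100) = 171.8(T − 100); water warms: 1290×4.18×(T − 11.2) = 5392.2(T − 11.2); aluminum cup: 187×0.897×(T − 11.2) = 167.74(T − 11.2)
5731.7 T = 92886 + 17180 + 62271 = 172337
T ≈ 30.07 °C — below 100 °C, confirming all the steam condensed.

T_f ≈ 30.1 °C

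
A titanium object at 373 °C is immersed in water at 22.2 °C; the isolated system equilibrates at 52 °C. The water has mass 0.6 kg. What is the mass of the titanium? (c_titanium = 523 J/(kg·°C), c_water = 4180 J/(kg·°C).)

m ≈ 0.445 kg

|Q_titanium| = |Q_water|:
m·523·(373 − 52) = 0.6·4180·(52 − 22.2)
167883 m = 74738  ⇒  m ≈ 0.4452 kg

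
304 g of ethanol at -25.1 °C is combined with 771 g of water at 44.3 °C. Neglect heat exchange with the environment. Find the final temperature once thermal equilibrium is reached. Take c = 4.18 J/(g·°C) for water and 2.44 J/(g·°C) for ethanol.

T_f ≈ 31.3 °C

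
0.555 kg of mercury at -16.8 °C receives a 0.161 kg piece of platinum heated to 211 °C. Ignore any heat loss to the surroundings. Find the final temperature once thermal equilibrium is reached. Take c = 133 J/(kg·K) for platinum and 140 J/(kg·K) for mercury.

T_f ≈ 32.4 °C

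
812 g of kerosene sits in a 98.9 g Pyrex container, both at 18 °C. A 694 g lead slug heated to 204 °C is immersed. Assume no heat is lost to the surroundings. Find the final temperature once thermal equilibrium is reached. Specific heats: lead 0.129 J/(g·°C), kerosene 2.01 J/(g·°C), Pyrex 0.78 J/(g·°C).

T_f ≈ 27.3 °C

Net heat exchanged in the isolated system is zero:
694×0.129×(T − 204) + 812×2.01×(T − 18) + 98.9×0.78×(T − 18) = 0
89.53(T − 204) + 1632.1(T − 18) + 77.14(T − 18) = 0
1798.8 T = 49030
T = 49030 / 1798.8 = 27.3 °C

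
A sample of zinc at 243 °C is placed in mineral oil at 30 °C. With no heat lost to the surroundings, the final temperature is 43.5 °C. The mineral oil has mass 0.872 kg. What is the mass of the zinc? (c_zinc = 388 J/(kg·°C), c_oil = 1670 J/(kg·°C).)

Heat gained plus heat lost sum to zero:
m×388×(43.5 − 243) + 0.872×1670×(43.5 − 30) = 0
-77406 m = -19659
m = -19659/-77406 ≈ 0.254 kg

m ≈ 0.254 kg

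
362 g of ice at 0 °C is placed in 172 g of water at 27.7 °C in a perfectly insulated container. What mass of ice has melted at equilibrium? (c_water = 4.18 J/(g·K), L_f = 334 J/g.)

Water can give up m c ΔT = 172·4.18·27.7 = 19915 J before reaching 0 °C.
Fully melting the ice requires m_ice L_f = 362·334 = 120908 J.
19915 J < 120908 J, so only part of the ice melts and the system sits at 0 °C.
m_melted·334 = 19915  ⇒  m_melted ≈ 59.63 g.

m_melted ≈ 59.6 g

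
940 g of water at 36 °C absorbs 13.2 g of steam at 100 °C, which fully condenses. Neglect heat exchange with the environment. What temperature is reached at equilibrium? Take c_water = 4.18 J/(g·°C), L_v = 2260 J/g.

Taking heat into each body as positive, Σ m c ΔT = 0:
latent heat released on condensation: 13.2·2260 = 29832; condensate cools 100→T: 13.2·4.18·(T − 100) = 55.18(T − 100); water warms: 940·4.18·(T − 36) = 3929.2(T − 36)
3984.4 T = 29832 + 5517.6 + 141451 = 176801
T ≈ 44.37 °C (< 100 °C, so full condensation is consistent).

T_f ≈ 44.4 °C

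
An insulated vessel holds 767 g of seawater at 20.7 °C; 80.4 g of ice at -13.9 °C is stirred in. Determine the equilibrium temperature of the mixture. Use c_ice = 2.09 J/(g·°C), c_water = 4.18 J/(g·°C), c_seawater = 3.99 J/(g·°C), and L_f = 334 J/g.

T_f ≈ 10.1 °C

Sum of m c ΔT and latent-heat terms is zero:
warm ice to 0 °C: 80.4·2.09·(0 − (-13.9)) = 2335.7; melt ice: 80.4·334 = 26854; warm the meltwater: 336.07 T; seawater: 3060.3(T − 20.7)
3396.4 T = 63349 − 29189 = 34160
T ≈ 10.06 °C (positive, so assuming full melt was valid).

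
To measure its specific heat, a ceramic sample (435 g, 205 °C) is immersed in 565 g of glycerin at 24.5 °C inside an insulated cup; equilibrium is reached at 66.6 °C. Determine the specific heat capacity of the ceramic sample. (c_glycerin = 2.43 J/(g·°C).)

c ≈ 0.96 J/(g·°C)

Heat lost by the ceramic sample = heat gained by the glycerin:
435×c×(205 − 66.6) = 565×2.43×(66.6 − 24.5)
60204 c = 57801  ⇒  c ≈ 0.9601 J/(g·°C)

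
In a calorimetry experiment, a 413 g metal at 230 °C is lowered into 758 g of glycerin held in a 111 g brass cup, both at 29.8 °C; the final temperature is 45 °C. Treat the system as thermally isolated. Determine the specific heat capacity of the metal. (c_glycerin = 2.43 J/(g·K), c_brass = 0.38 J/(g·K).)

c ≈ 0.375 J/(g·K)

Net heat exchanged in the isolated system is zero:
413·c·(45 − 230) + 758·2.43·(45 − 29.8) + 111·0.38·(45 − 29.8) = 0
-76405 c = -28639
c = -28639/-76405 ≈ 0.3748 J/(g·K)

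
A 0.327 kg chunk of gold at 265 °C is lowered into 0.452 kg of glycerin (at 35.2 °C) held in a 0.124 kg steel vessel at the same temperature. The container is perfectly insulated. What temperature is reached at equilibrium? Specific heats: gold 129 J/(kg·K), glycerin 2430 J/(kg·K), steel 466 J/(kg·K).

Taking heat into each body as positive, Σ m c ΔT = 0:
0.327×129×(T − 265) + 0.452×2430×(T − 35.2) + 0.124×466×(T − 35.2) = 0
42.18(T − 265) + 1098.4(T − 35.2) + 57.78(T − 35.2) = 0
(42.18 + 1098.4 + 57.78) T = 42.18×265 + 1098.4×35.2 + 57.78×35.2
T ≈ 43.29 °C

T_f ≈ 43.3 °C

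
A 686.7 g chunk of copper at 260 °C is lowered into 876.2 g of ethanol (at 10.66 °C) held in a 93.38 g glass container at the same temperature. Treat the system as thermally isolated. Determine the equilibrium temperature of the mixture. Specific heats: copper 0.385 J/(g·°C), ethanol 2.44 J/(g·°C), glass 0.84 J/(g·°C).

T_f is the heat-capacity-weighted average of the initial temperatures:
T_f = (264.38×260 + 2137.9×10.66 + 78.44×10.66) / (264.38 + 2137.9 + 78.44)
    = 92365 / 2480.7 ≈ 37.23 °C

T_f ≈ 37.2 °C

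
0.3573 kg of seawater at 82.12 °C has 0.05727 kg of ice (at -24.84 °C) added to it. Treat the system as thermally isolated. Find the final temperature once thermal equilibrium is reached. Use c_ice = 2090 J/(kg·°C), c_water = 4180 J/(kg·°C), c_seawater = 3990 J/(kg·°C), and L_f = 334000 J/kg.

Setting the total heat transfer to zero:
warm ice to 0 °C: 0.05727·2090·(0 − (-24.84)) = 2973.2; fusion: m_ice L_f = 0.05727·334000 = 19128; meltwater 0→T: 0.05727·4180·T = 239.39 T; seawater: 1425.6(T − 82.12)
1665 T = 117072 − 22101 = 94971
T ≈ 57.04 °C (positive, so assuming full melt was valid).

T_f ≈ 57.0 °C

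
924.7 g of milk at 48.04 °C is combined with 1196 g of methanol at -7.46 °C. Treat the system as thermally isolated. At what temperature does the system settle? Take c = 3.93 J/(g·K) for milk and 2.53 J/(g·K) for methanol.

Energy conservation, ΣQ = 0:
924.7*3.93*(T − 48.04) + 1196*2.53*(T − (-7.46)) = 0
3634.1(T − 48.04) + 3025.9(T − (-7.46)) = 0
(3634.1 + 3025.9) T = 3634.1*48.04 + 3025.9*(-7.46)
T = 152008 / 6660 = 22.8 °C

T_f ≈ 22.8 °C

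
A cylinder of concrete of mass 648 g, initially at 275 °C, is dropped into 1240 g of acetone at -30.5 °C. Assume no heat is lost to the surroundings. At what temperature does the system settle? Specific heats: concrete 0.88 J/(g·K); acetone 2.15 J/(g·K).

T_f ≈ 23.3 °C

Taking heat into each body as positive, Σ m c ΔT = 0:
648*0.88*(T − 275) + 1240*2.15*(T − (-30.5)) = 0
(570.24 + 2666) T = 570.24*275 + 2666*(-30.5)
T ≈ 23.33 °C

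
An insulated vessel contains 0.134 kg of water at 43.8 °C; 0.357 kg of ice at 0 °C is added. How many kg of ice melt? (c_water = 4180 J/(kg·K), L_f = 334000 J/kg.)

Cooling the water to 0 °C releases 0.134×4180×43.8 = 24533 J.
Fully melting the ice requires m_ice L_f = 0.357×334000 = 119238 J.
Since 24533 < 119238 J, not all the ice melts; equilibrium is at 0 °C.
m_melt = 24533 / L_f = 0.07345 kg.

m_melted ≈ 0.0735 kg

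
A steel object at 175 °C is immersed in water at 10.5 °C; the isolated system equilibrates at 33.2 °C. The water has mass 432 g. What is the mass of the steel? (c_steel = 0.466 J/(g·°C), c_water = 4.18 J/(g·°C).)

m ≈ 620 g

|Q_steel| = |Q_water|:
m×0.466×(175 − 33.2) = 432×4.18×(33.2 − 10.5)
66.08 m = 40991  ⇒  m ≈ 620.3 g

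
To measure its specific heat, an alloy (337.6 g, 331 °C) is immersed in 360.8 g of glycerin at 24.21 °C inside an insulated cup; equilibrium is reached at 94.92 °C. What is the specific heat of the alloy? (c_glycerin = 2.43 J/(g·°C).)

c ≈ 0.778 J/(g·°C)

m_s c (T_s − T_f) = m_glycerin c_glycerin (T_f − T_0):
337.6·c·(331 − 94.92) = 360.8·2.43·(94.92 − 24.21)
79701 c = 61995  ⇒  c ≈ 0.7778 J/(g·°C)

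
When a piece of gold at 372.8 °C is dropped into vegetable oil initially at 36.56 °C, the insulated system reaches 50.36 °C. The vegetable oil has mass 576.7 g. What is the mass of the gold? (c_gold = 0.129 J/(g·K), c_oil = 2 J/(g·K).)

m ≈ 383 g

Heat lost by the gold = heat gained by the oil:
m×0.129×(372.8 − 50.36) = 576.7×2×(50.36 − 36.56)
41.59 m = 15917  ⇒  m ≈ 382.7 g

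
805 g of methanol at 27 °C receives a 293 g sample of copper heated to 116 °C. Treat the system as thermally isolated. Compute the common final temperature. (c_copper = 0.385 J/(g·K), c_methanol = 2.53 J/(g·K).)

T_f ≈ 31.7 °C

Conservation of energy gives ΣQ = 0:
293×0.385×(T − 116) + 805×2.53×(T − 27) = 0
2149.5 T = 68075
T = 68075 / 2149.5 = 31.7 °C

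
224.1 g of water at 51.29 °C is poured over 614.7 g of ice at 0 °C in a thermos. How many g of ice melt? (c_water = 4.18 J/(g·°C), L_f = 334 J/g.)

Cooling the water to 0 °C releases 224.1·4.18·51.29 = 48045 J.
To melt every bit of ice: 614.7·334 = 205310 J.
48045 J < 205310 J, so only part of the ice melts and the system sits at 0 °C.
m_melt = 48045 / L_f = 143.8 g.

m_melted ≈ 144 g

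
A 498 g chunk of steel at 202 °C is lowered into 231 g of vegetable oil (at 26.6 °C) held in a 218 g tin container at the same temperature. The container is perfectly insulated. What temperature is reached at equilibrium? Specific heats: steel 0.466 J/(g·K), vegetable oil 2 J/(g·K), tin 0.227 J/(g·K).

Setting the total heat transfer to zero:
498*0.466*(T − 202) + 231*2*(T − 26.6) + 218*0.227*(T − 26.6) = 0
232.07(T − 202) + 462(T − 26.6) + 49.49(T − 26.6) = 0
(232.07 + 462 + 49.49) T = 232.07*202 + 462*26.6 + 49.49*26.6
T = 60483/743.55 ≈ 81.34 °C

T_f ≈ 81.3 °C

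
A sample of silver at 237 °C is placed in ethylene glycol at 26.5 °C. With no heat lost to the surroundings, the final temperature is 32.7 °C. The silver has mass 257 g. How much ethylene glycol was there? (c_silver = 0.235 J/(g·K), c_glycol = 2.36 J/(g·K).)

m ≈ 843 g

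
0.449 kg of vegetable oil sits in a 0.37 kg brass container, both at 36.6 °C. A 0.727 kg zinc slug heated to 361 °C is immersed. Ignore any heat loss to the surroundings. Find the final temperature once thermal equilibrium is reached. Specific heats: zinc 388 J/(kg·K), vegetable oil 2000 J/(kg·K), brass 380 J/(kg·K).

T_f ≈ 105.9 °C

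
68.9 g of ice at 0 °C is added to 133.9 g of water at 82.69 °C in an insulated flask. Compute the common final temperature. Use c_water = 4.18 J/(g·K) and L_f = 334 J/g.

Energy conservation, ΣQ = 0:
fusion: m_ice L_f = 68.9·334 = 23013
  meltwater 0→T: 68.9·4.18·T = 288 T
  water cools: 133.9·4.18·(T − 82.69) = 559.7(T − 82.69)
847.7 T = 46282 − 23013 = 23269
T ≈ 27.45 °C (positive, so assuming full melt was valid).

T_f ≈ 27.4 °C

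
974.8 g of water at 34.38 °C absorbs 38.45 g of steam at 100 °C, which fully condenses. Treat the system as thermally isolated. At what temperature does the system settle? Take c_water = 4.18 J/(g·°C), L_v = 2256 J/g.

Setting the total heat transfer to zero:
latent heat released on condensation: 38.45·2256 = 86743; condensed water 100 °C→T: 160.72(T − 100); water warms: 974.8·4.18·(T − 34.38) = 4074.7(T − 34.38)
4235.4 T = 86743 + 16072 + 140087 = 242902
T ≈ 57.35 °C (< 100 °C, so full condensation is consistent).

T_f ≈ 57.4 °C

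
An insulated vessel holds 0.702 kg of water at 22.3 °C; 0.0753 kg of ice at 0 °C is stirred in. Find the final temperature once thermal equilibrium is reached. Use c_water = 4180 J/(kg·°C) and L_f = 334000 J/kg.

Heat gained plus heat lost sum to zero:
fusion: m_ice L_f = 0.0753·334000 = 25150
  warm the meltwater: 314.75 T
  water: 2934.4(T − 22.3)
3249.1 T = 65436 − 25150 = 40286
T ≈ 12.40 °C (positive, so assuming full melt was valid).

T_f ≈ 12.4 °C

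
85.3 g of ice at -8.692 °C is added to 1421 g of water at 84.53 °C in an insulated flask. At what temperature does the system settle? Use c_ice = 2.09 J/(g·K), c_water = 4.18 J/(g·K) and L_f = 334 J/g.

T_f ≈ 75.0 °C

Energy balance with sensible and latent terms:
warm ice to 0 °C: 85.3·2.09·(0 − (-8.692)) = 1549.6
  fusion: m_ice L_f = 85.3·334 = 28490
  meltwater 0→T: 85.3·4.18·T = 356.55 T
  water cools: 1421·4.18·(T − 84.53) = 5939.8(T − 84.53)
6296.3 T = 502090 − 30040 = 472050
T ≈ 74.97 °C (positive, so assuming full melt was valid).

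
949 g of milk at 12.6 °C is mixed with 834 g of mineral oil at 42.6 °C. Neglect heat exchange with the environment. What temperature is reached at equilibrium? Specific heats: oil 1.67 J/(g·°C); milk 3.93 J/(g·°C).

T_f ≈ 20.8 °C

Heat gained plus heat lost sum to zero:
834·1.67·(T − 42.6) + 949·3.93·(T − 12.6) = 0
(1392.8 + 3729.6) T = 1392.8·42.6 + 3729.6·12.6
T = 106325/5122.4 ≈ 20.76 °C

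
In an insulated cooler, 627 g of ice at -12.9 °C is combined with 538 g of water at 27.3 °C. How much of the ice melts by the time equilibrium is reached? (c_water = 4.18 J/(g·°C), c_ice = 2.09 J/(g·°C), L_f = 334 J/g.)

Heat available from the water dropping to 0 °C: 538·4.18·27.3 = 61393 J.
Warming the ice to 0 °C takes 627·2.09·12.9 = 16905 J, leaving 44489 J for melting.
To melt every bit of ice: 627·334 = 209418 J.
44489 J < 209418 J, so only part of the ice melts and the system sits at 0 °C.
Mass melted = 44489/334 ≈ 133.2 g.

m_melted ≈ 133 g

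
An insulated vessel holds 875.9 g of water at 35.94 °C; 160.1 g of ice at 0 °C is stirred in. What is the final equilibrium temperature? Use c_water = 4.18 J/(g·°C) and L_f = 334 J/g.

T_f ≈ 18.0 °C

Heat gained plus heat lost sum to zero:
melt ice: 160.1×334 = 53473; meltwater 0→T: 160.1×4.18×T = 669.22 T; water cools: 875.9×4.18×(T − 35.94) = 3661.3(T − 35.94)
4330.5 T = 131586 − 53473 = 78112
T ≈ 18.04 °C (positive, so assuming full melt was valid).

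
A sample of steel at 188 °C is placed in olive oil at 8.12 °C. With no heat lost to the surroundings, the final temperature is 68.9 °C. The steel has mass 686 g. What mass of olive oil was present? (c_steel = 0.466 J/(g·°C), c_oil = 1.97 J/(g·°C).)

m ≈ 318 g

Net heat exchanged in the isolated system is zero:
686×0.466×(68.9 − 188) + m×1.97×(68.9 − 8.12) = 0
119.74 m = 38073
m = 38073/119.74 ≈ 318 g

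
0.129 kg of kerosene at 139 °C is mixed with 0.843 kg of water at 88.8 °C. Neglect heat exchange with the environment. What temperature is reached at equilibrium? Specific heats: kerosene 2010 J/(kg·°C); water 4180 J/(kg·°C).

T_f ≈ 92.2 °C

Energy conservation, ΣQ = 0:
0.129·2010·(T − 139) + 0.843·4180·(T − 88.8) = 0
259.29(T − 139) + 3523.7(T − 88.8) = 0
(259.29 + 3523.7) T = 259.29·139 + 3523.7·88.8
T = 348949/3783 ≈ 92.24 °C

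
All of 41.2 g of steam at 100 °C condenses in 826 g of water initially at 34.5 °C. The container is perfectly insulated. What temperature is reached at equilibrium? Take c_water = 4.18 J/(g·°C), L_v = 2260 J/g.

Taking heat into each body as positive, Σ m c ΔT = 0:
steam→water at 100 °C releases m L_v = 41.2·2260 = 93112; condensed water 100 °C→T: 172.22(T − 100); water warms: 826·4.18·(T − 34.5) = 3452.7(T − 34.5)
3624.9 T = 93112 + 17222 + 119117 = 229451
T ≈ 63.30 °C (< 100 °C, so full condensation is consistent).

T_f ≈ 63.3 °C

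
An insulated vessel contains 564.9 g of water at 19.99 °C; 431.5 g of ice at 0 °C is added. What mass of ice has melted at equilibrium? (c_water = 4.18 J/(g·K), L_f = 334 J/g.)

m_melted ≈ 141 g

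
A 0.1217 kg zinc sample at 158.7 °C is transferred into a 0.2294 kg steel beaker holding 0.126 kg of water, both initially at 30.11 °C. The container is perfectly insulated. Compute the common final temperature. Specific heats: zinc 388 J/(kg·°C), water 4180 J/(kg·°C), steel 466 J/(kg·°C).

Conservation of energy gives ΣQ = 0:
0.1217×388×(T − 158.7) + 0.126×4180×(T − 30.11) + 0.2294×466×(T − 30.11) = 0
680.8 T = 26571
T = 26571/680.8 ≈ 39.03 °C

T_f ≈ 39.0 °C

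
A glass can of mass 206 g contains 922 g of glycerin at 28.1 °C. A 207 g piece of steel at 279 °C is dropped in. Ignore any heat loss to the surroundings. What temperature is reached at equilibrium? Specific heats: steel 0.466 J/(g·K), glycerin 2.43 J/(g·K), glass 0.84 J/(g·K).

T_f ≈ 37.7 °C

T_f is the heat-capacity-weighted average of the initial temperatures:
T_f = (96.46×279 + 2240.5×28.1 + 173.04×28.1) / (96.46 + 2240.5 + 173.04)
    = 94732 / 2510 ≈ 37.74 °C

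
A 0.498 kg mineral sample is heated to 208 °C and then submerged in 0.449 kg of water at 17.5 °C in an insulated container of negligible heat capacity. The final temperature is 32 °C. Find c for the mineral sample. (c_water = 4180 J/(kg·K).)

c ≈ 310 J/(kg·K)

m_s c (T_s − T_f) = m_water c_water (T_f − T_0):
0.498·c·(208 − 32) = 0.449·4180·(32 − 17.5)
87.65 c = 27214  ⇒  c ≈ 310.5 J/(kg·K)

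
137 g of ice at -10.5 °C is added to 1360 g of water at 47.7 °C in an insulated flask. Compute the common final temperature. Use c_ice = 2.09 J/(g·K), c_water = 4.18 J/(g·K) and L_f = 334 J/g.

Net heat exchanged in the isolated system is zero:
ice -10.5→0 °C: 137×2.09×10.5 = 3006.5
  melt ice: 137×334 = 45758
  warm the meltwater: 572.66 T
  water: 5684.8(T − 47.7)
6257.5 T = 271165 − 48764 = 222400
T ≈ 35.54 °C (positive, so assuming full melt was valid).

T_f ≈ 35.5 °C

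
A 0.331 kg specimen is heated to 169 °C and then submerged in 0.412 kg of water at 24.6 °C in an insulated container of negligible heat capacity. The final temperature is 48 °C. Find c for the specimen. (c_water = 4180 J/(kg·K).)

c ≈ 1010 J/(kg·K)

m_s c (T_s − T_f) = m_water c_water (T_f − T_0):
0.331·c·(169 − 48) = 0.412·4180·(48 − 24.6)
40.05 c = 40299  ⇒  c ≈ 1006 J/(kg·K)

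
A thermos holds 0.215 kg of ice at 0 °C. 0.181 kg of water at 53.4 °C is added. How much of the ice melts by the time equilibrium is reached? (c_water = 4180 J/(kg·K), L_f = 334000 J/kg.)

m_melted ≈ 0.121 kg

Water can give up m c ΔT = 0.181×4180×53.4 = 40401 J before reaching 0 °C.
To melt every bit of ice: 0.215×334000 = 71810 J.
That's not enough to melt it all — equilibrium is at 0 °C with ice remaining.
m_melted×334000 = 40401  ⇒  m_melted ≈ 0.121 kg.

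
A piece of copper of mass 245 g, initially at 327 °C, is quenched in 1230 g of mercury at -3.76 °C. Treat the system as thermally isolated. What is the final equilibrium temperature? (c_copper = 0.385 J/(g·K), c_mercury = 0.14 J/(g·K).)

T_f ≈ 113.3 °C

Conservation of energy gives ΣQ = 0:
245*0.385*(T − 327) + 1230*0.14*(T − (-3.76)) = 0
94.33(T − 327) + 172.2(T − (-3.76)) = 0
266.53 T = 30197
T ≈ 113.30 °C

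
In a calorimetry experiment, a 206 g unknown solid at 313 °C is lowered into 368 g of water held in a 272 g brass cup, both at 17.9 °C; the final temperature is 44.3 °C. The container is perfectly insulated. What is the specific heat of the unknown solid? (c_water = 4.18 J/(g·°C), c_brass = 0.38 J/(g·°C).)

c ≈ 0.783 J/(g·°C)

Setting the total heat transfer to zero:
206×c×(44.3 − 313) + 368×4.18×(44.3 − 17.9) + 272×0.38×(44.3 − 17.9) = 0
-55352 c = -43338
c = -43338/-55352 ≈ 0.783 J/(g·°C)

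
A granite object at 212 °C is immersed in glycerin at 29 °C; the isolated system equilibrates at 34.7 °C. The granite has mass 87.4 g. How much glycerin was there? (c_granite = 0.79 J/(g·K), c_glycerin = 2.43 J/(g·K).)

Heat lost by the granite = heat gained by the glycerin:
87.4·0.79·(212 − 34.7) = m·2.43·(34.7 − 29)
13.85 m = 12242  ⇒  m ≈ 883.8 g

m ≈ 884 g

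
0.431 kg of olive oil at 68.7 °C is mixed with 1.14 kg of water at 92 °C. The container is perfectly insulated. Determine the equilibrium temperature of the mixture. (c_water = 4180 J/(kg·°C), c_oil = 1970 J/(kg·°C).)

T_f ≈ 88.5 °C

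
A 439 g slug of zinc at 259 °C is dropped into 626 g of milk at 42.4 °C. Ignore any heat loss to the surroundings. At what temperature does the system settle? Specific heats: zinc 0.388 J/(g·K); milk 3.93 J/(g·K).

T_f ≈ 56.4 °C

Energy conservation, ΣQ = 0:
439·0.388·(T − 259) + 626·3.93·(T − 42.4) = 0
170.33(T − 259) + 2460.2(T − 42.4) = 0
(170.33 + 2460.2) T = 170.33·259 + 2460.2·42.4
T = 148428/2630.5 ≈ 56.43 °C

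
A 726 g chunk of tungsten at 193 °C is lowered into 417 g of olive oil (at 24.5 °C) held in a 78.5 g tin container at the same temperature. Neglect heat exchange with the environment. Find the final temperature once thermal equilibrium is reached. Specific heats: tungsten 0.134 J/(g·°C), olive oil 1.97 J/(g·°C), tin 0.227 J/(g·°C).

T_f ≈ 42.0 °C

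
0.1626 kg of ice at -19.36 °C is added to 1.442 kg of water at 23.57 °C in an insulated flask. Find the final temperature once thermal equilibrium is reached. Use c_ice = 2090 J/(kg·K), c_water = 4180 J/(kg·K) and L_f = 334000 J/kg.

T_f ≈ 12.1 °C

Setting the total heat transfer to zero:
ice -19.36→0 °C: 0.1626×2090×19.36 = 6579.2
  latent heat to melt: 0.1626×334000 = 54308
  meltwater 0→T: 0.1626×4180×T = 679.67 T
  water: 6027.6(T − 23.57)
6707.2 T = 142070 − 60888 = 81182
T ≈ 12.10 °C (positive, so assuming full melt was valid).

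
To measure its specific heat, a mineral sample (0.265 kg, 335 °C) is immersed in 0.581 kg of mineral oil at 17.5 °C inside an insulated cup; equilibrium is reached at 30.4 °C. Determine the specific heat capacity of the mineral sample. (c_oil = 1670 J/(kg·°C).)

Let T be the final temperature. ΣQ_i = 0:
0.265×c×(30.4 − 335) + 0.581×1670×(30.4 − 17.5) = 0
-80.72 c = -12516
c = -12516/-80.72 ≈ 155.1 J/(kg·°C)

c ≈ 155 J/(kg·°C)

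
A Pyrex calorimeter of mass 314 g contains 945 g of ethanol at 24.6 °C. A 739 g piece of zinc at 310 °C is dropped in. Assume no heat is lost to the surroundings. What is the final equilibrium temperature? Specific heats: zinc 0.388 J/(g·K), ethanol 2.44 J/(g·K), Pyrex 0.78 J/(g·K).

T_f ≈ 53.4 °C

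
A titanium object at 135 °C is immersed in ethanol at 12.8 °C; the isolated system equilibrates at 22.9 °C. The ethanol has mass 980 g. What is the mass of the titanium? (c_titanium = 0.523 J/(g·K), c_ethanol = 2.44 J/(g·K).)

|Q_titanium| = |Q_ethanol|:
m·0.523·(135 − 22.9) = 980·2.44·(22.9 − 12.8)
58.63 m = 24151  ⇒  m ≈ 411.9 g

m ≈ 412 g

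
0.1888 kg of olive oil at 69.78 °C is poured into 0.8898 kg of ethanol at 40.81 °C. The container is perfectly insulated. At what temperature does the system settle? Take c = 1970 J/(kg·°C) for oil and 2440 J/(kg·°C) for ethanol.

Let T be the final temperature. ΣQ_i = 0:
0.1888×1970×(T − 69.78) + 0.8898×2440×(T − 40.81) = 0
371.94(T − 69.78) + 2171.1(T − 40.81) = 0
(371.94 + 2171.1) T = 371.94×69.78 + 2171.1×40.81
T ≈ 45.05 °C

T_f ≈ 45.0 °C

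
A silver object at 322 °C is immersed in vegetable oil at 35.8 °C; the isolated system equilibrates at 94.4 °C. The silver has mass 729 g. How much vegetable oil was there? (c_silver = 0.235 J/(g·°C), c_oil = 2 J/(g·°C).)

m ≈ 333 g

Heat gained plus heat lost sum to zero:
729×0.235×(94.4 − 322) + m×2×(94.4 − 35.8) = 0
117.2 m = 38991
m = 38991/117.2 ≈ 332.7 g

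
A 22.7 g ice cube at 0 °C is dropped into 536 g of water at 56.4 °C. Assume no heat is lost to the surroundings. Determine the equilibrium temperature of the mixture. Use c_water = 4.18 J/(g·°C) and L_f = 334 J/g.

Energy conservation, ΣQ = 0:
latent heat to melt: 22.7·334 = 7581.8
  warm the meltwater: 94.89 T
  water: 2240.5(T − 56.4)
2335.4 T = 126363 − 7581.8 = 118781
T ≈ 50.86 °C (positive, so assuming full melt was valid).

T_f ≈ 50.9 °C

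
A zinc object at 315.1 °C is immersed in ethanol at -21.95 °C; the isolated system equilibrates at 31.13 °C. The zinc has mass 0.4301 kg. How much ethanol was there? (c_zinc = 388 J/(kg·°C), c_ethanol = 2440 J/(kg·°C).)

Conservation of energy gives ΣQ = 0:
0.4301×388×(31.13 − 315.1) + m×2440×(31.13 − (-21.95)) = 0
129515 m = 47389
m = 47389/129515 ≈ 0.3659 kg

m ≈ 0.366 kg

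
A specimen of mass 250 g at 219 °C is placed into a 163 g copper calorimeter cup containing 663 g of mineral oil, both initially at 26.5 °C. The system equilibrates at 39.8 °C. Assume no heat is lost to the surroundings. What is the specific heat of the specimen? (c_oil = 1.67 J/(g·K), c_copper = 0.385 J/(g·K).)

c ≈ 0.347 J/(g·K)

Let T be the final temperature. ΣQ_i = 0:
250×c×(39.8 − 219) + 663×1.67×(39.8 − 26.5) + 163×0.385×(39.8 − 26.5) = 0
-44800 c = -15561
c = -15561/-44800 ≈ 0.3473 J/(g·K)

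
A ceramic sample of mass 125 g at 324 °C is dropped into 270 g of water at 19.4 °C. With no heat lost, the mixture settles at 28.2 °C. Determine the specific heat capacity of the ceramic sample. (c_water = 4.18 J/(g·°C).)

c ≈ 0.269 J/(g·°C)

Conservation of energy gives ΣQ = 0:
125×c×(28.2 − 324) + 270×4.18×(28.2 − 19.4) = 0
-36975 c = -9931.7
c = -9931.7/-36975 ≈ 0.2686 J/(g·°C)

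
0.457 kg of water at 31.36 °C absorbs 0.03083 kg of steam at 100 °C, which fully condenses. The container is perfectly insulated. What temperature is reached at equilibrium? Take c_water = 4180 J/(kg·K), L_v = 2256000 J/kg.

T_f ≈ 69.8 °C

Conservation of energy gives ΣQ = 0:
latent heat released on condensation: 0.03083·2256000 = 69552; condensate cools 100→T: 0.03083·4180·(T − 100) = 128.87(T − 100); original water: 1910.3(T − 31.36)
2039.1 T = 69552 + 12887 + 59906 = 142345
T ≈ 69.81 °C — below 100 °C, confirming all the steam condensed.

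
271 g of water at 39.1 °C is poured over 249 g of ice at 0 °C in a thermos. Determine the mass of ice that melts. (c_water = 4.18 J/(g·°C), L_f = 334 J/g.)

m_melted ≈ 133 g

Cooling the water to 0 °C releases 271×4.18×39.1 = 44292 J.
To melt every bit of ice: 249×334 = 83166 J.
That's not enough to melt it all — equilibrium is at 0 °C with ice remaining.
m_melted×334 = 44292  ⇒  m_melted ≈ 132.6 g.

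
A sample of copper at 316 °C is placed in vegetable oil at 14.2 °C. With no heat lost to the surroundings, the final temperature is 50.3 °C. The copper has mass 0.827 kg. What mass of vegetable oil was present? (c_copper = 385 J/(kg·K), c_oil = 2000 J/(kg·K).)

m ≈ 1.17 kg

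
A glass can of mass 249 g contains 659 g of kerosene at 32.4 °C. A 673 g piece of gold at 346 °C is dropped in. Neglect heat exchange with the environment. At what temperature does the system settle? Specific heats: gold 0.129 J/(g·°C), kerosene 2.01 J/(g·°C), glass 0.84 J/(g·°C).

T_f ≈ 49.2 °C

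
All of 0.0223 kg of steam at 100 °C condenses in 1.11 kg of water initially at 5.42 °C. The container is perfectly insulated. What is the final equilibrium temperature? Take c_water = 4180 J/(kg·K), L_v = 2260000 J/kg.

Conservation of energy gives ΣQ = 0:
steam→water at 100 °C releases m L_v = 0.0223·2260000 = 50398; condensate cools 100→T: 0.0223·4180·(T − 100) = 93.21(T − 100); water warms: 1.11·4180·(T − 5.42) = 4639.8(T − 5.42)
4733 T = 50398 + 9321.4 + 25148 = 84867
T ≈ 17.93 °C — below 100 °C, confirming all the steam condensed.

T_f ≈ 17.9 °C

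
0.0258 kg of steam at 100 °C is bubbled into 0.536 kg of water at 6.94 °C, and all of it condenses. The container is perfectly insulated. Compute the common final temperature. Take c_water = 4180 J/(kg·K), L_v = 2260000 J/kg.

Energy conservation, ΣQ = 0:
condense steam: −0.0258·2260000 = −58308; condensate cools 100→T: 0.0258·4180·(T − 100) = 107.84(T − 100); water warms: 0.536·4180·(T − 6.94) = 2240.5(T − 6.94)
2348.3 T = 58308 + 10784 + 15549 = 84641
T ≈ 36.04 °C, under the boiling point, so the assumption holds.

T_f ≈ 36.0 °C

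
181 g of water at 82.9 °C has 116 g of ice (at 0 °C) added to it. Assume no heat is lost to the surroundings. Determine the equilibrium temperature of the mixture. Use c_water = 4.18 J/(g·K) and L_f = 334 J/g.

Setting the total heat transfer to zero:
melt ice: 116×334 = 38744
  warm the meltwater: 484.88 T
  water: 756.58(T − 82.9)
1241.5 T = 62720 − 38744 = 23976
T ≈ 19.31 °C — above 0 °C, consistent with complete melting.

T_f ≈ 19.3 °C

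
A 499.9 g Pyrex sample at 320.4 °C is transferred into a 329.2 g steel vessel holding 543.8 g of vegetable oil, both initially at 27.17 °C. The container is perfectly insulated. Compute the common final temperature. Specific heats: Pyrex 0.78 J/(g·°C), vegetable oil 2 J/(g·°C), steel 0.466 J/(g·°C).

T_f ≈ 97.3 °C

Heat gained plus heat lost sum to zero:
499.9·0.78·(T − 320.4) + 543.8·2·(T − 27.17) + 329.2·0.466·(T − 27.17) = 0
389.92(T − 320.4) + 1087.6(T − 27.17) + 153.41(T − 27.17) = 0
(389.92 + 1087.6 + 153.41) T = 389.92·320.4 + 1087.6·27.17 + 153.41·27.17
T = 158649/1630.9 ≈ 97.28 °C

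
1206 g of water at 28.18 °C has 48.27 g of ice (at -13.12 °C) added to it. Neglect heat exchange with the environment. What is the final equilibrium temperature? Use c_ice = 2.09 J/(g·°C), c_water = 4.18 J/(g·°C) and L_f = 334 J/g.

T_f ≈ 23.8 °C

Sum of m c ΔT and latent-heat terms is zero:
warm ice to 0 °C: 48.27·2.09·(0 − (-13.12)) = 1323.6
  melt ice: 48.27·334 = 16122
  meltwater 0→T: 48.27·4.18·T = 201.77 T
  water cools: 1206·4.18·(T − 28.18) = 5041.1(T − 28.18)
5242.8 T = 142058 − 17446 = 124612
T ≈ 23.77 °C (positive, so assuming full melt was valid).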